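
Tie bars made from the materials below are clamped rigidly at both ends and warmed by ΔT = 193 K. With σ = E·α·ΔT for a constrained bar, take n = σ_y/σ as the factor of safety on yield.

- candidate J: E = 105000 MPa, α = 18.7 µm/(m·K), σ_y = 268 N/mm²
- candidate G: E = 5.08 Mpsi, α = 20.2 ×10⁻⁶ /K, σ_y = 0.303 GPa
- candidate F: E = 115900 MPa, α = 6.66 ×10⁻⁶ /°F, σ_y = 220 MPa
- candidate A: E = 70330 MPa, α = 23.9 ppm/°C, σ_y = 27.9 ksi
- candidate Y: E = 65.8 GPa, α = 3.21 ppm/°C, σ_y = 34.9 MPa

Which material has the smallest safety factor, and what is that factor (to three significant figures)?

Per material, after unit conversion:
  candidate J: E = 105.0, α = 18.7, σ_y = 268.0 → σ = 379 MPa, n = 0.707
  candidate G: E = 35.03, α = 20.2, σ_y = 303.0 → σ = 137 MPa, n = 2.22
  candidate F: E = 115.9, α = 12.0, σ_y = 220.0 → σ = 268 MPa, n = 0.820
  candidate A: E = 70.33, α = 23.9, σ_y = 192.4 → σ = 324 MPa, n = 0.593
  candidate Y: E = 65.80, α = 3.21, σ_y = 34.90 → σ = 40.8 MPa, n = 0.856
Smallest n: candidate A with n = 0.593.

candidate A, n = 0.593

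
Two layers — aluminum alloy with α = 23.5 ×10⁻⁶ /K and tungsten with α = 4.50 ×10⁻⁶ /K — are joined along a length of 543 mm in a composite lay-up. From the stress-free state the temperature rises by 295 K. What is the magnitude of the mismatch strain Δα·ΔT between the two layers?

Δα = |23.5 − 4.50|×10⁻⁶/K = 19.0×10⁻⁶/K.
Mismatch strain = Δα·ΔT = 19.0×10⁻⁶ × 295.0 = 5.60×10⁻³.

5.60×10⁻³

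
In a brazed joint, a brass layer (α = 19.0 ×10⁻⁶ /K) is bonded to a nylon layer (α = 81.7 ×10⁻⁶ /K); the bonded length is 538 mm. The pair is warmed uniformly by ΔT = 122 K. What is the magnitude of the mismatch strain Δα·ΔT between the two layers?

Δα = |19.0 − 81.7|×10⁻⁶/K = 62.7×10⁻⁶/K.
Mismatch strain = Δα·ΔT = 62.7×10⁻⁶ × 122.0 = 7.65×10⁻³.

7.65×10⁻³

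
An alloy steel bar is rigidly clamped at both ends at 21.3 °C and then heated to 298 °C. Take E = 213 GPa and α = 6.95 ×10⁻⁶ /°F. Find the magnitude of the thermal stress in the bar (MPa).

α = 6.95×10⁻⁶/°F × 9/5 = 12.5×10⁻⁶/K.
ΔT = 276.7 K. Constrained thermal stress σ = E·α·ΔT = 213.0×10³ MPa × 12.5×10⁻⁶ × 276.7 = 737 MPa (compressive).

737 MPa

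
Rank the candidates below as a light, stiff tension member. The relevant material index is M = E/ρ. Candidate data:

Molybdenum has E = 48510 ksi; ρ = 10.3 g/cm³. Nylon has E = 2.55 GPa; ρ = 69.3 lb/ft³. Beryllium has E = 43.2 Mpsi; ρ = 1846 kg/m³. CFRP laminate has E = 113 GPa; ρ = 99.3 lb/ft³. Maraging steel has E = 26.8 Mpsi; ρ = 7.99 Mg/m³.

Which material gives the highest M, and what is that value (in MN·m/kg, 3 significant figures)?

In SI units:
  molybdenum: E = 334.5 GPa, ρ = 10300 kg/m³
  nylon: E = 2.550 GPa, ρ = 1110 kg/m³
  beryllium: E = 297.9 GPa, ρ = 1846 kg/m³
  CFRP laminate: E = 113.0 GPa, ρ = 1591 kg/m³
  maraging steel: E = 184.8 GPa, ρ = 7990 kg/m³
  beryllium: M = 161 MN·m/kg
  CFRP laminate: M = 71.0 MN·m/kg
  molybdenum: M = 32.5 MN·m/kg
  maraging steel: M = 23.1 MN·m/kg
  nylon: M = 2.30 MN·m/kg
Beryllium has the largest M.

beryllium, M = 161 MN·m/kg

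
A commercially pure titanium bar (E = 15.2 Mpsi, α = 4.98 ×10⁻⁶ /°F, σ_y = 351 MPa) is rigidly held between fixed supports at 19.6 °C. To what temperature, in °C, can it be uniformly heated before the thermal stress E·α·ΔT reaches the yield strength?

393 °C

E = 15.2 Mpsi = 104.8 GPa.
α = 4.98×10⁻⁶/°F × 9/5 = 8.96×10⁻⁶/K.
E·α·ΔT = 351.0 MPa ⇒ ΔT = 351.0 / (104.8×10³ × 8.96×10⁻⁶) = 373.6 K.
T = 19.6 + 373.6 = 393.2 °C.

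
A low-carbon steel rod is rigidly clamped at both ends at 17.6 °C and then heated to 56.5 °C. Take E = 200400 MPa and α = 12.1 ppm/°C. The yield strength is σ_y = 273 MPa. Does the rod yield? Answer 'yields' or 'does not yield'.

does not yield

E = 200400 MPa = 200.4 GPa.
ΔT = 38.90 K. Constrained thermal stress σ = E·α·ΔT = 200.4×10³ MPa × 12.1×10⁻⁶ × 38.90 = 94.3 MPa (compressive).
Compare to σ_y = 273 MPa: σ < σ_y, so it does not yield.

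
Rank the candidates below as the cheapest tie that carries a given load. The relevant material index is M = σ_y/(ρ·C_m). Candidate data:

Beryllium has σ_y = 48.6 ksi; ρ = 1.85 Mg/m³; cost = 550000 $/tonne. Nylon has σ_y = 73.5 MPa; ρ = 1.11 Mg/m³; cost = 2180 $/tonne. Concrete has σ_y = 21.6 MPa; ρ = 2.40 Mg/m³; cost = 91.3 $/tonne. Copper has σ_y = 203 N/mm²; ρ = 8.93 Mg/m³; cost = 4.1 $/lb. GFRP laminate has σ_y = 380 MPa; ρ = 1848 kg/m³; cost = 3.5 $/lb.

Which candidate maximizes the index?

concrete

In SI units:
  beryllium: σ_y = 335.1 MPa, ρ = 1850 kg/m³, cost = 550.0 $/kg
  nylon: σ_y = 73.50 MPa, ρ = 1110 kg/m³, cost = 2.180 $/kg
  concrete: σ_y = 21.60 MPa, ρ = 2400 kg/m³, cost = 0.09130 $/kg
  copper: σ_y = 203.0 MPa, ρ = 8930 kg/m³, cost = 9.039 $/kg
  GFRP laminate: σ_y = 380.0 MPa, ρ = 1848 kg/m³, cost = 7.716 $/kg
  concrete: M = 98.6 kN·m per $
  nylon: M = 30.4 kN·m per $
  GFRP laminate: M = 26.6 kN·m per $
  copper: M = 2.51 kN·m per $
  beryllium: M = 0.329 kN·m per $
Highest index: concrete.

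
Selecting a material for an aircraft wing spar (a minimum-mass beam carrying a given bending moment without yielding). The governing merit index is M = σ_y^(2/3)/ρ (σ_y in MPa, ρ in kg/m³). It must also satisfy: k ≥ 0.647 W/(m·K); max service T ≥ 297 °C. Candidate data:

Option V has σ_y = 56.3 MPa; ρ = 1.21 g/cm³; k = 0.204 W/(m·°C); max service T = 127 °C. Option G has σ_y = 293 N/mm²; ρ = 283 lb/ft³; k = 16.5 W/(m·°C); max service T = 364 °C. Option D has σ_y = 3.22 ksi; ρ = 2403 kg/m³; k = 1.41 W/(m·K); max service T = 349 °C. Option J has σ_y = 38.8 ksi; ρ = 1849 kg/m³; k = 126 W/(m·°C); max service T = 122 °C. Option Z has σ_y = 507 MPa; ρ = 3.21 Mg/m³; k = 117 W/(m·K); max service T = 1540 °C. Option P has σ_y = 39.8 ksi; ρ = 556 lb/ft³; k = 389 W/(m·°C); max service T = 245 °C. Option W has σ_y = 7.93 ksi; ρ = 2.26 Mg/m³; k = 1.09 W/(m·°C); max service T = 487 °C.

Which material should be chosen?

Screen on constraints: k ≥ 0.647 W/(m·K); max service T ≥ 297 °C. Survivors: option G, option D, option Z, option W.
In SI units:
  option G: σ_y = 293.0 MPa, ρ = 4533 kg/m³
  option D: σ_y = 22.20 MPa, ρ = 2403 kg/m³
  option Z: σ_y = 507.0 MPa, ρ = 3210 kg/m³
  option W: σ_y = 54.68 MPa, ρ = 2260 kg/m³
  option Z: M = 19.8×10⁻³
  option G: M = 9.73×10⁻³
  option W: M = 6.37×10⁻³
  option D: M = 3.29×10⁻³
Option Z ranks first.

option Z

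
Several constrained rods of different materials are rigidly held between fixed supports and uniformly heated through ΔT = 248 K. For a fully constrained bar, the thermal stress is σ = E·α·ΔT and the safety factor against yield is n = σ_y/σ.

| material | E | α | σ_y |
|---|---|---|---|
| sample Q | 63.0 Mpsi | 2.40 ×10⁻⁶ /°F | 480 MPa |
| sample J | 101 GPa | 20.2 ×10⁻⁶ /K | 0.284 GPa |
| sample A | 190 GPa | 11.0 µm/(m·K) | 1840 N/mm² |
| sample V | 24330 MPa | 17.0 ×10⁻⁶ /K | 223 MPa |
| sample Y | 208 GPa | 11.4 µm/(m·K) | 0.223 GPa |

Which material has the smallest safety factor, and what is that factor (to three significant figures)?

sample Y, n = 0.379

With everything in SI (GPa, ×10⁻⁶/K, MPa):
  sample Q: E = 434.4, α = 4.32, σ_y = 480.0 → σ = 465 MPa, n = 1.03
  sample J: E = 101.0, α = 20.2, σ_y = 284.0 → σ = 506 MPa, n = 0.561
  sample A: E = 190.0, α = 11.0, σ_y = 1840 → σ = 518 MPa, n = 3.55
  sample V: E = 24.33, α = 17.0, σ_y = 223.0 → σ = 103 MPa, n = 2.17
  sample Y: E = 208.0, α = 11.4, σ_y = 223.0 → σ = 588 MPa, n = 0.379
The minimum is sample Y at n = 0.379.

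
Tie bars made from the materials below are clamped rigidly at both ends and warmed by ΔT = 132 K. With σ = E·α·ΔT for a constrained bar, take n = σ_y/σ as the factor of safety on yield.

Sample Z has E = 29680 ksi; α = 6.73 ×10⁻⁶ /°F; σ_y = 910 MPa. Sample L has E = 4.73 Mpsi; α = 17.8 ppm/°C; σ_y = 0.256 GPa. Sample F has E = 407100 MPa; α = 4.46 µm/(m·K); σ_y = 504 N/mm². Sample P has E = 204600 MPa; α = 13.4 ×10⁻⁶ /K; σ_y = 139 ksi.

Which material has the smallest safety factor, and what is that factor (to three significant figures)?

sample F, n = 2.10

Converting E to GPa, α to ×10⁻⁶/K, σ_y to MPa, then σ and n for each:
  sample Z: E = 204.6, α = 12.1, σ_y = 910.0 → σ = 327 MPa, n = 2.78
  sample L: E = 32.61, α = 17.8, σ_y = 256.0 → σ = 76.6 MPa, n = 3.34
  sample F: E = 407.1, α = 4.46, σ_y = 504.0 → σ = 240 MPa, n = 2.10
  sample P: E = 204.6, α = 13.4, σ_y = 958.4 → σ = 362 MPa, n = 2.65
Smallest n: sample F with n = 2.10.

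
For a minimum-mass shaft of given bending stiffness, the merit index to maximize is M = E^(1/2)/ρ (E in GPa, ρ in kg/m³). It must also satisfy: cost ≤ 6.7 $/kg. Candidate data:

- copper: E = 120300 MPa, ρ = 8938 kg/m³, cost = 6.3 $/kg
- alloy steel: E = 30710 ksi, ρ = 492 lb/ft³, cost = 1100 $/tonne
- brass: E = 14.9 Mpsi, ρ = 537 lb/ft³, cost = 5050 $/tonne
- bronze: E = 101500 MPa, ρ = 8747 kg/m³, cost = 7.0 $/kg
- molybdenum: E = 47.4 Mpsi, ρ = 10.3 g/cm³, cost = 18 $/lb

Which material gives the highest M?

Screen on constraints: cost ≤ 6.7 $/kg. Survivors: copper, alloy steel, brass.
In SI units:
  copper: E = 120.3 GPa, ρ = 8938 kg/m³
  alloy steel: E = 211.7 GPa, ρ = 7881 kg/m³
  brass: E = 102.7 GPa, ρ = 8602 kg/m³
  alloy steel: M = 1.85×10⁻³
  copper: M = 1.23×10⁻³
  brass: M = 1.18×10⁻³
Alloy steel has the largest M.

alloy steel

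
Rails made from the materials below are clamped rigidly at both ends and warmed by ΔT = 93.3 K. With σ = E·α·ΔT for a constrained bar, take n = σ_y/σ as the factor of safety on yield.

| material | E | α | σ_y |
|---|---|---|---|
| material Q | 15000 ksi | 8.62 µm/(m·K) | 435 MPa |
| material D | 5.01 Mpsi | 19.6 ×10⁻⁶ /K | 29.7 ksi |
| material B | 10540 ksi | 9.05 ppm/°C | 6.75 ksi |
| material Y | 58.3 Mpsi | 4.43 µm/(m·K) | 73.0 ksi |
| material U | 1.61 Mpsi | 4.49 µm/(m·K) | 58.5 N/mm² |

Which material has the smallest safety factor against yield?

Converting E to GPa, α to ×10⁻⁶/K, σ_y to MPa, then σ and n for each:
  material Q: E = 103.4, α = 8.62, σ_y = 435.0 → σ = 83.2 MPa, n = 5.23
  material D: E = 34.54, α = 19.6, σ_y = 204.8 → σ = 63.2 MPa, n = 3.24
  material B: E = 72.67, α = 9.05, σ_y = 46.54 → σ = 61.4 MPa, n = 0.758
  material Y: E = 402.0, α = 4.43, σ_y = 503.3 → σ = 166 MPa, n = 3.03
  material U: E = 11.10, α = 4.49, σ_y = 58.50 → σ = 4.65 MPa, n = 12.6
Material B has the lowest safety factor, n = 0.758.

material B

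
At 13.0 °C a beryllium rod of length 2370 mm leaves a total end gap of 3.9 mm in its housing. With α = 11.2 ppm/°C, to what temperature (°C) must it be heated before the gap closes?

160 °C

α·L₀·ΔT = 3.9 mm ⇒ ΔT = 3.9 / (11.2×10⁻⁶ × 2370.0) = 146.9 K.
T = 13.0 + 146.9 = 159.9 °C.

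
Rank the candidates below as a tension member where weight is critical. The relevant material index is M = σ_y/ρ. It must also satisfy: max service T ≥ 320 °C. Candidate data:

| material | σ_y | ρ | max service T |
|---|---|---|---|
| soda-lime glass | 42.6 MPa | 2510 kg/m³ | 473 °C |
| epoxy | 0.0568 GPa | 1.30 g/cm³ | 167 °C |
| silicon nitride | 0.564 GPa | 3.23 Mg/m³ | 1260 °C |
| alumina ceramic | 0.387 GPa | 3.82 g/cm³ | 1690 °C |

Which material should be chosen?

silicon nitride

Screen on constraints: max service T ≥ 320 °C. Survivors: soda-lime glass, silicon nitride, alumina ceramic.
Putting every candidate on a common basis:
  soda-lime glass: σ_y = 42.60 MPa, ρ = 2510 kg/m³
  silicon nitride: σ_y = 564.0 MPa, ρ = 3230 kg/m³
  alumina ceramic: σ_y = 387.0 MPa, ρ = 3820 kg/m³
  silicon nitride: M = 175 kN·m/kg
  alumina ceramic: M = 101 kN·m/kg
  soda-lime glass: M = 17.0 kN·m/kg
Highest index: silicon nitride.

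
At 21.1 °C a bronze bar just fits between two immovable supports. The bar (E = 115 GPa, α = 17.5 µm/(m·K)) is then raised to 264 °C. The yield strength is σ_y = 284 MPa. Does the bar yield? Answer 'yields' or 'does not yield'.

yields

ΔT = 242.9 K. Constrained thermal stress σ = E·α·ΔT = 115.0×10³ MPa × 17.5×10⁻⁶ × 242.9 = 489 MPa (compressive).
Compare to σ_y = 284 MPa: σ ≥ σ_y, so it yields.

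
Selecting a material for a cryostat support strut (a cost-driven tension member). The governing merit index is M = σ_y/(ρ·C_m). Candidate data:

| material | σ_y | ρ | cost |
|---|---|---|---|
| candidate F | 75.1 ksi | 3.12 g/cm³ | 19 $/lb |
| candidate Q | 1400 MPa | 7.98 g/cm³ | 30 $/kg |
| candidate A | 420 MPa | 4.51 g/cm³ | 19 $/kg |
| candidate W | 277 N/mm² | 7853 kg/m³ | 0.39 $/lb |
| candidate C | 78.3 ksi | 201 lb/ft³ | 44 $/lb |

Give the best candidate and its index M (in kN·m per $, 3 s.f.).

After converting to SI:
  candidate F: σ_y = 517.8 MPa, ρ = 3120 kg/m³, cost = 41.89 $/kg
  candidate Q: σ_y = 1400 MPa, ρ = 7980 kg/m³, cost = 30.00 $/kg
  candidate A: σ_y = 420.0 MPa, ρ = 4510 kg/m³, cost = 19.00 $/kg
  candidate W: σ_y = 277.0 MPa, ρ = 7853 kg/m³, cost = 0.8598 $/kg
  candidate C: σ_y = 539.9 MPa, ρ = 3220 kg/m³, cost = 97.00 $/kg
  candidate W: M = 41.0 kN·m per $
  candidate Q: M = 5.85 kN·m per $
  candidate A: M = 4.90 kN·m per $
  candidate F: M = 3.96 kN·m per $
  candidate C: M = 1.73 kN·m per $
Candidate W has the largest M.

candidate W, M = 41.0 kN·m per $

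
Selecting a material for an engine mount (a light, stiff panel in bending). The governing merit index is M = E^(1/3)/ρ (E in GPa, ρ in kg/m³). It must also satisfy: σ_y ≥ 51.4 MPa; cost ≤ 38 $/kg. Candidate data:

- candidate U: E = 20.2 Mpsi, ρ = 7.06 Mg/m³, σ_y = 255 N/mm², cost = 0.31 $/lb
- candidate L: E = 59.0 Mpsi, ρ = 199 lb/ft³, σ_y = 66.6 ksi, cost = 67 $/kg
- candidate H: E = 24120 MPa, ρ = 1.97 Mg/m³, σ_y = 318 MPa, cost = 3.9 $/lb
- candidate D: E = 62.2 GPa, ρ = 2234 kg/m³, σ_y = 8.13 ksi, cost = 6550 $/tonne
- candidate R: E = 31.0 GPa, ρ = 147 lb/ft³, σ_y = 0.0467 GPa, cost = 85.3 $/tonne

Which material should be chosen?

candidate D

Screen on constraints: σ_y ≥ 51.4 MPa; cost ≤ 38 $/kg. Survivors: candidate U, candidate H, candidate D.
Convert each candidate to consistent units, then evaluate M:
  candidate U: E = 139.3 GPa, ρ = 7060 kg/m³
  candidate H: E = 24.12 GPa, ρ = 1970 kg/m³
  candidate D: E = 62.20 GPa, ρ = 2234 kg/m³
  candidate D: M = 1.77×10⁻³
  candidate H: M = 1.47×10⁻³
  candidate U: M = 0.734×10⁻³
Candidate D ranks first.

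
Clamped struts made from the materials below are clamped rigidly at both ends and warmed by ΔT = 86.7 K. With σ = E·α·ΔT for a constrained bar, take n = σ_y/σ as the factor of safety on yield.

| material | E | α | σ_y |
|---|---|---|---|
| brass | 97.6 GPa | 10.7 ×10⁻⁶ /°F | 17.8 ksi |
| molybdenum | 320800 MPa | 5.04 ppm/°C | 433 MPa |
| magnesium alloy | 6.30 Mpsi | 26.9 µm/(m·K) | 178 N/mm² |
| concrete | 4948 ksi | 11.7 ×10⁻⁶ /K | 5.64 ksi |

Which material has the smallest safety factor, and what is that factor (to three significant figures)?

Converting E to GPa, α to ×10⁻⁶/K, σ_y to MPa, then σ and n for each:
  brass: E = 97.60, α = 19.3, σ_y = 122.7 → σ = 163 MPa, n = 0.753
  molybdenum: E = 320.8, α = 5.04, σ_y = 433.0 → σ = 140 MPa, n = 3.09
  magnesium alloy: E = 43.44, α = 26.9, σ_y = 178.0 → σ = 101 MPa, n = 1.76
  concrete: E = 34.12, α = 11.7, σ_y = 38.89 → σ = 34.6 MPa, n = 1.12
The minimum is brass at n = 0.753.

brass, n = 0.753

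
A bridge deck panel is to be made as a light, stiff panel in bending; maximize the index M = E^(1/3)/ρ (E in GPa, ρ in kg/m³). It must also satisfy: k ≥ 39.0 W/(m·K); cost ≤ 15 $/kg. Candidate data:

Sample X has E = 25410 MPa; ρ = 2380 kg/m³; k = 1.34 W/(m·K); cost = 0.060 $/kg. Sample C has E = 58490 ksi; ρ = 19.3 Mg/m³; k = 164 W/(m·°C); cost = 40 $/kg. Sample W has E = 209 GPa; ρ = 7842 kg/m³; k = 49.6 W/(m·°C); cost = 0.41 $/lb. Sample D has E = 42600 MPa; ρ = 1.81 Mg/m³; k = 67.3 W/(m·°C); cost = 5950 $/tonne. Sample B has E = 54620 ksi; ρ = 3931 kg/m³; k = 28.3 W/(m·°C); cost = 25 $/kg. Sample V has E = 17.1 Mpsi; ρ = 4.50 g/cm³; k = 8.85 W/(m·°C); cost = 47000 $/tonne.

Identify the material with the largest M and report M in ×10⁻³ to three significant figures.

sample D, M = 1.93×10⁻³

Screen on constraints: k ≥ 39.0 W/(m·K); cost ≤ 15 $/kg. Survivors: sample W, sample D.
Normalizing units and computing the index:
  sample W: E = 209.0 GPa, ρ = 7842 kg/m³
  sample D: E = 42.60 GPa, ρ = 1810 kg/m³
  sample D: M = 1.93×10⁻³
  sample W: M = 0.757×10⁻³
Highest index: sample D.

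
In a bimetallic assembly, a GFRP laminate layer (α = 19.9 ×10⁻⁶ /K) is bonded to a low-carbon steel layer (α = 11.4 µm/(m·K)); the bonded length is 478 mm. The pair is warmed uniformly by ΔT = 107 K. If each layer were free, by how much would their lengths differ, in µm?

435 µm

Δα = |19.9 − 11.4|×10⁻⁶/K = 8.50×10⁻⁶/K.
ΔL_mismatch = Δα·L·ΔT = 8.50×10⁻⁶ × 478.0 mm × 107.0 K = 435 µm.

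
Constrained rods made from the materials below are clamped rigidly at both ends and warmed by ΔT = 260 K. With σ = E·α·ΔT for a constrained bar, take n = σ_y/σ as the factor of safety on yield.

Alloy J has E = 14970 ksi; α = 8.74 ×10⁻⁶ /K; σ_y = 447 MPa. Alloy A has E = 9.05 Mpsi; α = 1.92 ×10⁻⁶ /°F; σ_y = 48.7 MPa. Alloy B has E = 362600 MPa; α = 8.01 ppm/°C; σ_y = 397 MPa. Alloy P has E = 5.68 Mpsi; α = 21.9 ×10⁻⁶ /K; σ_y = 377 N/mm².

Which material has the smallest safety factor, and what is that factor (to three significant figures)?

Per material, after unit conversion:
  alloy J: E = 103.2, α = 8.74, σ_y = 447.0 → σ = 235 MPa, n = 1.91
  alloy A: E = 62.40, α = 3.46, σ_y = 48.70 → σ = 56.1 MPa, n = 0.869
  alloy B: E = 362.6, α = 8.01, σ_y = 397.0 → σ = 755 MPa, n = 0.526
  alloy P: E = 39.16, α = 21.9, σ_y = 377.0 → σ = 223 MPa, n = 1.69
Smallest n: alloy B with n = 0.526.

alloy B, n = 0.526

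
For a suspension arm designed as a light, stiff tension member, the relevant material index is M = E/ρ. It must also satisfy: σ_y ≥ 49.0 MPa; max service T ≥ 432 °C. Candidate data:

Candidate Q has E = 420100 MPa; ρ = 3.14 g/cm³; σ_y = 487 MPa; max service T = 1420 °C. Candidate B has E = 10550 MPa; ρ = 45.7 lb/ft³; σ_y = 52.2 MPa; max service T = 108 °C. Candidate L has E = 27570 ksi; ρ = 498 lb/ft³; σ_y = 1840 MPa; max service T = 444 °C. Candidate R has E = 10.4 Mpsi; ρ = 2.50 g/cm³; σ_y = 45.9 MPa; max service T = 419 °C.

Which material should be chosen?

Screen on constraints: σ_y ≥ 49.0 MPa; max service T ≥ 432 °C. Survivors: candidate Q, candidate L.
Normalizing units and computing the index:
  candidate Q: E = 420.1 GPa, ρ = 3140 kg/m³
  candidate L: E = 190.1 GPa, ρ = 7977 kg/m³
  candidate Q: M = 134 MN·m/kg
  candidate L: M = 23.8 MN·m/kg
Candidate Q ranks first.

candidate Q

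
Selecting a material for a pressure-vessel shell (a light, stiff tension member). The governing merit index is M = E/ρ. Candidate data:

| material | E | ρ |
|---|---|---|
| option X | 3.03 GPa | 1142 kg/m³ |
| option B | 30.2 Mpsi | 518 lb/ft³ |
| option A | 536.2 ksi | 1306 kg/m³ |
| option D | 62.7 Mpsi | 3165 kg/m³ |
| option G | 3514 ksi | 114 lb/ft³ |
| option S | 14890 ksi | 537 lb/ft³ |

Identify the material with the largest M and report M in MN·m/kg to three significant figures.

option D, M = 137 MN·m/kg

Normalizing units and computing the index:
  option X: E = 3.030 GPa, ρ = 1142 kg/m³
  option B: E = 208.2 GPa, ρ = 8298 kg/m³
  option A: E = 3.697 GPa, ρ = 1306 kg/m³
  option D: E = 432.3 GPa, ρ = 3165 kg/m³
  option G: E = 24.23 GPa, ρ = 1826 kg/m³
  option S: E = 102.7 GPa, ρ = 8602 kg/m³
  option D: M = 137 MN·m/kg
  option B: M = 25.1 MN·m/kg
  option G: M = 13.3 MN·m/kg
  option S: M = 11.9 MN·m/kg
  option A: M = 2.83 MN·m/kg
  option X: M = 2.65 MN·m/kg
Option D has the largest M.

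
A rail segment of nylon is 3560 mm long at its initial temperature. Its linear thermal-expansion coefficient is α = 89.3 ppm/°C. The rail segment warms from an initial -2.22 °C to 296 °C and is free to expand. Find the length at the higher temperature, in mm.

ΔT = 296 − (-2.22) = 298.2 K.
ΔL = α·L₀·ΔT = 89.3×10⁻⁶ × 3560 mm × 298.2 K = 94.8 mm.
L = L₀ + ΔL = 3560 + 94.8 = 3654.8 mm.

3654.8 mm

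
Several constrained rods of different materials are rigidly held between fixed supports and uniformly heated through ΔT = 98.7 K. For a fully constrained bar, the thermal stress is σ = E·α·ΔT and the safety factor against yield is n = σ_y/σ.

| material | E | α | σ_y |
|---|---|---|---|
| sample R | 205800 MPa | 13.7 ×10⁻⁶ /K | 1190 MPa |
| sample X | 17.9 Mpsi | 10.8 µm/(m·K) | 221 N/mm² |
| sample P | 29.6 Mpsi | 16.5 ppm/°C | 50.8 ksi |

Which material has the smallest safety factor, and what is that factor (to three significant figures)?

Converting E to GPa, α to ×10⁻⁶/K, σ_y to MPa, then σ and n for each:
  sample R: E = 205.8, α = 13.7, σ_y = 1190 → σ = 278 MPa, n = 4.28
  sample X: E = 123.4, α = 10.8, σ_y = 221.0 → σ = 132 MPa, n = 1.68
  sample P: E = 204.1, α = 16.5, σ_y = 350.3 → σ = 332 MPa, n = 1.05
Sample P has the lowest safety factor, n = 1.05.

sample P, n = 1.05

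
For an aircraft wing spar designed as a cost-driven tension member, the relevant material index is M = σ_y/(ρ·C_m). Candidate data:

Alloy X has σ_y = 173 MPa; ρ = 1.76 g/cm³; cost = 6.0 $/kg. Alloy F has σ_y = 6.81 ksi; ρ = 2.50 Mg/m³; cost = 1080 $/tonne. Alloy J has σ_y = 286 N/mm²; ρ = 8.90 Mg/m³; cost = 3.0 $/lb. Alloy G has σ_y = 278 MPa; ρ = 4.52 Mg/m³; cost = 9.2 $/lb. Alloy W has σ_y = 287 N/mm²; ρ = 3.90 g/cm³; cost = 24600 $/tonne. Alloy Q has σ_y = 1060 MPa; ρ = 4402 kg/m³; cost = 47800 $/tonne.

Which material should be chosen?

Putting every candidate on a common basis:
  alloy X: σ_y = 173.0 MPa, ρ = 1760 kg/m³, cost = 6.000 $/kg
  alloy F: σ_y = 46.95 MPa, ρ = 2500 kg/m³, cost = 1.080 $/kg
  alloy J: σ_y = 286.0 MPa, ρ = 8900 kg/m³, cost = 6.614 $/kg
  alloy G: σ_y = 278.0 MPa, ρ = 4520 kg/m³, cost = 20.28 $/kg
  alloy W: σ_y = 287.0 MPa, ρ = 3900 kg/m³, cost = 24.60 $/kg
  alloy Q: σ_y = 1060 MPa, ρ = 4402 kg/m³, cost = 47.80 $/kg
  alloy F: M = 17.4 kN·m per $
  alloy X: M = 16.4 kN·m per $
  alloy Q: M = 5.04 kN·m per $
  alloy J: M = 4.86 kN·m per $
  alloy G: M = 3.03 kN·m per $
  alloy W: M = 2.99 kN·m per $
Alloy F ranks first.

alloy F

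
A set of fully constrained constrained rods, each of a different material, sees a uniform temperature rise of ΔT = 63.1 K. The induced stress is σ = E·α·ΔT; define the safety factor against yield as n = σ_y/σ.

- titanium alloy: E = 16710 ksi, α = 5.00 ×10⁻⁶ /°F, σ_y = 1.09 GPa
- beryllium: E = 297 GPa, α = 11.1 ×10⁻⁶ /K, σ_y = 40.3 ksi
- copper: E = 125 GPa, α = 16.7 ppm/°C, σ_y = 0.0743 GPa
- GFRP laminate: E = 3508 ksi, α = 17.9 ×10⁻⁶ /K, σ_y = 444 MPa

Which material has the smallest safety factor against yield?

Converting E to GPa, α to ×10⁻⁶/K, σ_y to MPa, then σ and n for each:
  titanium alloy: E = 115.2, α = 9.00, σ_y = 1090 → σ = 65.4 MPa, n = 16.7
  beryllium: E = 297.0, α = 11.1, σ_y = 277.9 → σ = 208 MPa, n = 1.34
  copper: E = 125.0, α = 16.7, σ_y = 74.30 → σ = 132 MPa, n = 0.564
  GFRP laminate: E = 24.19, α = 17.9, σ_y = 444.0 → σ = 27.3 MPa, n = 16.3
Smallest n: copper with n = 0.564.

copper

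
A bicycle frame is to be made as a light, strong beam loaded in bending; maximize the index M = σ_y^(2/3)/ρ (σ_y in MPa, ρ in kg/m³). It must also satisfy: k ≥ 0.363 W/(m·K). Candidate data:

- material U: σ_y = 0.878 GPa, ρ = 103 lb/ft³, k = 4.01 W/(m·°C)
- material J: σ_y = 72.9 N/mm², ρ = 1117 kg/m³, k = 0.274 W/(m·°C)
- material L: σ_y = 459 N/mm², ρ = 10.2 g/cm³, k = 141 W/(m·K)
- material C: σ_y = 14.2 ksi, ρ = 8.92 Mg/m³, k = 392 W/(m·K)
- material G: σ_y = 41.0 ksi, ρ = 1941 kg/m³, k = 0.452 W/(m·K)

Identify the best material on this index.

material U

Screen on constraints: k ≥ 0.363 W/(m·K). Survivors: material U, material L, material C, material G.
Putting every candidate on a common basis:
  material U: σ_y = 878.0 MPa, ρ = 1650 kg/m³
  material L: σ_y = 459.0 MPa, ρ = 10200 kg/m³
  material C: σ_y = 97.91 MPa, ρ = 8920 kg/m³
  material G: σ_y = 282.7 MPa, ρ = 1941 kg/m³
  material U: M = 55.6×10⁻³
  material G: M = 22.2×10⁻³
  material L: M = 5.83×10⁻³
  material C: M = 2.38×10⁻³
Highest index: material U.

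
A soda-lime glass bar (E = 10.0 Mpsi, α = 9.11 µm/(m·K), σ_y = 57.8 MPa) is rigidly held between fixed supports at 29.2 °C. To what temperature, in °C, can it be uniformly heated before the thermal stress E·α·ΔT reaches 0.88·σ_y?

E = 10.0 Mpsi = 68.95 GPa.
E·α·ΔT = 50.86 MPa ⇒ ΔT = 50.86 / (68.95×10³ × 9.11×10⁻⁶) = 80.98 K.
T = 29.2 + 80.98 = 110.2 °C.

110 °C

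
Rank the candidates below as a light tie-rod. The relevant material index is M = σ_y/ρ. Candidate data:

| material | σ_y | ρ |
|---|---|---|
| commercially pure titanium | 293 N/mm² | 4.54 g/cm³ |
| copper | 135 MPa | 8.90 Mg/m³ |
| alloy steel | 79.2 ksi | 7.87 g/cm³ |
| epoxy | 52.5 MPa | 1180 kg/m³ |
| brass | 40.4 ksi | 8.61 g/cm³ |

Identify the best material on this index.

Normalizing units and computing the index:
  commercially pure titanium: σ_y = 293.0 MPa, ρ = 4540 kg/m³
  copper: σ_y = 135.0 MPa, ρ = 8900 kg/m³
  alloy steel: σ_y = 546.1 MPa, ρ = 7870 kg/m³
  epoxy: σ_y = 52.50 MPa, ρ = 1180 kg/m³
  brass: σ_y = 278.5 MPa, ρ = 8610 kg/m³
  alloy steel: M = 69.4 kN·m/kg
  commercially pure titanium: M = 64.5 kN·m/kg
  epoxy: M = 44.5 kN·m/kg
  brass: M = 32.4 kN·m/kg
  copper: M = 15.2 kN·m/kg
Alloy steel has the largest M.

alloy steel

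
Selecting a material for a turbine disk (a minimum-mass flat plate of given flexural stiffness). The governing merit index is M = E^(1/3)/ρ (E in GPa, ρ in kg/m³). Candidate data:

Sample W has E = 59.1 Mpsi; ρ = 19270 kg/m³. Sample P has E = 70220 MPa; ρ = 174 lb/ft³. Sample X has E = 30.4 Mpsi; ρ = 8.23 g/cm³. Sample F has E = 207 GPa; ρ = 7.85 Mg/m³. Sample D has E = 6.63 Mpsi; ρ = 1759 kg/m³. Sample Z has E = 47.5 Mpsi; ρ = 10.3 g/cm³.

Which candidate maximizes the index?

After converting to SI:
  sample W: E = 407.5 GPa, ρ = 19270 kg/m³
  sample P: E = 70.22 GPa, ρ = 2787 kg/m³
  sample X: E = 209.6 GPa, ρ = 8230 kg/m³
  sample F: E = 207.0 GPa, ρ = 7850 kg/m³
  sample D: E = 45.71 GPa, ρ = 1759 kg/m³
  sample Z: E = 327.5 GPa, ρ = 10300 kg/m³
  sample D: M = 2.03×10⁻³
  sample P: M = 1.48×10⁻³
  sample F: M = 0.754×10⁻³
  sample X: M = 0.722×10⁻³
  sample Z: M = 0.669×10⁻³
  sample W: M = 0.385×10⁻³
Highest index: sample D.

sample D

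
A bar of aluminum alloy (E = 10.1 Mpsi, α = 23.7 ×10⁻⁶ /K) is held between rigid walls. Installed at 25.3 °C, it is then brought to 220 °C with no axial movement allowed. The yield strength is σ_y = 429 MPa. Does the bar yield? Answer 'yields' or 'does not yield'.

does not yield

E = 10.1 Mpsi = 69.64 GPa.
ΔT = 194.7 K. Constrained thermal stress σ = E·α·ΔT = 69.64×10³ MPa × 23.7×10⁻⁶ × 194.7 = 321 MPa (compressive).
Compare to σ_y = 429 MPa: σ < σ_y, so it does not yield.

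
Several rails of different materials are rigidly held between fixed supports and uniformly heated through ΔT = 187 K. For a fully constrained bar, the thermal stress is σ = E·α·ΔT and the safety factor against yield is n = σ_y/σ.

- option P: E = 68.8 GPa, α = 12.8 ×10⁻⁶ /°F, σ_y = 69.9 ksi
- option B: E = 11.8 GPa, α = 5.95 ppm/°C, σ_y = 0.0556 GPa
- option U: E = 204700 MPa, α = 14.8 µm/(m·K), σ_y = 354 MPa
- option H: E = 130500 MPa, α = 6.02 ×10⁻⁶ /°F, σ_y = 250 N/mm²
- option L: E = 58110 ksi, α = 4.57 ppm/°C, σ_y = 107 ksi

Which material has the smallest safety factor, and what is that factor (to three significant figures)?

option U, n = 0.625

Converting E to GPa, α to ×10⁻⁶/K, σ_y to MPa, then σ and n for each:
  option P: E = 68.80, α = 23.0, σ_y = 481.9 → σ = 296 MPa, n = 1.63
  option B: E = 11.80, α = 5.95, σ_y = 55.60 → σ = 13.1 MPa, n = 4.23
  option U: E = 204.7, α = 14.8, σ_y = 354.0 → σ = 567 MPa, n = 0.625
  option H: E = 130.5, α = 10.8, σ_y = 250.0 → σ = 264 MPa, n = 0.945
  option L: E = 400.7, α = 4.57, σ_y = 737.7 → σ = 342 MPa, n = 2.15
Smallest n: option U with n = 0.625.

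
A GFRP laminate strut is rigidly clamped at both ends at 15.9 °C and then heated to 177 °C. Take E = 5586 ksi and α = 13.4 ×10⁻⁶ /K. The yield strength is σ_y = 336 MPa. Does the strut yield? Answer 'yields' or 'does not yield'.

does not yield

E = 5586 ksi = 38.51 GPa.
ΔT = 161.1 K. Constrained thermal stress σ = E·α·ΔT = 38.51×10³ MPa × 13.4×10⁻⁶ × 161.1 = 83.1 MPa (compressive).
Compare to σ_y = 336 MPa: σ < σ_y, so it does not yield.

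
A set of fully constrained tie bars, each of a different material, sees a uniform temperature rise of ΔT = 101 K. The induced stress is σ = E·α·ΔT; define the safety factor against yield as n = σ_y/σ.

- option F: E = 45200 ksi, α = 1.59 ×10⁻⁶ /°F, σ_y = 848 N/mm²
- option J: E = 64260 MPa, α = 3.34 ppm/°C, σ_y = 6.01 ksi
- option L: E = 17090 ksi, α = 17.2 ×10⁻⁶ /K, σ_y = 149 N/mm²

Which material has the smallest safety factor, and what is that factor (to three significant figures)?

option L, n = 0.728

Per material, after unit conversion:
  option F: E = 311.6, α = 2.86, σ_y = 848.0 → σ = 90.1 MPa, n = 9.41
  option J: E = 64.26, α = 3.34, σ_y = 41.44 → σ = 21.7 MPa, n = 1.91
  option L: E = 117.8, α = 17.2, σ_y = 149.0 → σ = 205 MPa, n = 0.728
The minimum is option L at n = 0.728.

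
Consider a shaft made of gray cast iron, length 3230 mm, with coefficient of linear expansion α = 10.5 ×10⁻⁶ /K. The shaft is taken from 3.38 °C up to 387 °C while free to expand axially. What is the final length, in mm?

ΔT = 387 − 3.38 = 383.6 K.
ΔL = α·L₀·ΔT = 10.5×10⁻⁶ × 3230 mm × 383.6 K = 13.0 mm.
L = L₀ + ΔL = 3230 + 13.0 = 3243.0 mm.

3243.0 mm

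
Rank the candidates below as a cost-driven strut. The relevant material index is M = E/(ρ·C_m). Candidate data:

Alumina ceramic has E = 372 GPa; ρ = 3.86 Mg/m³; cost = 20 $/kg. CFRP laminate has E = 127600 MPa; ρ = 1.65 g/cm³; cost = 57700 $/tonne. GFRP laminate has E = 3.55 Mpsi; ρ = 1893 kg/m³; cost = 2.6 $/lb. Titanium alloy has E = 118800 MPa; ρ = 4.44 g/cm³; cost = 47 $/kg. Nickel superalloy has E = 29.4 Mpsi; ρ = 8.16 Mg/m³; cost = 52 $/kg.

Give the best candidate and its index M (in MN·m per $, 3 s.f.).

alumina ceramic, M = 4.82 MN·m per $

In SI units:
  alumina ceramic: E = 372.0 GPa, ρ = 3860 kg/m³, cost = 20.00 $/kg
  CFRP laminate: E = 127.6 GPa, ρ = 1650 kg/m³, cost = 57.70 $/kg
  GFRP laminate: E = 24.48 GPa, ρ = 1893 kg/m³, cost = 5.732 $/kg
  titanium alloy: E = 118.8 GPa, ρ = 4440 kg/m³, cost = 47.00 $/kg
  nickel superalloy: E = 202.7 GPa, ρ = 8160 kg/m³, cost = 52.00 $/kg
  alumina ceramic: M = 4.82 MN·m per $
  GFRP laminate: M = 2.26 MN·m per $
  CFRP laminate: M = 1.34 MN·m per $
  titanium alloy: M = 0.569 MN·m per $
  nickel superalloy: M = 0.478 MN·m per $
Alumina ceramic has the largest M.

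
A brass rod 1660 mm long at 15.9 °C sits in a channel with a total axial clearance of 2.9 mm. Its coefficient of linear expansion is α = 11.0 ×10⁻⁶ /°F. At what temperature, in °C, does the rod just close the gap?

104 °C

α = 11.0×10⁻⁶/°F × 9/5 = 19.8×10⁻⁶/K.
α·L₀·ΔT = 2.9 mm ⇒ ΔT = 2.9 / (19.8×10⁻⁶ × 1660.0) = 88.23 K.
T = 15.9 + 88.23 = 104.1 °C.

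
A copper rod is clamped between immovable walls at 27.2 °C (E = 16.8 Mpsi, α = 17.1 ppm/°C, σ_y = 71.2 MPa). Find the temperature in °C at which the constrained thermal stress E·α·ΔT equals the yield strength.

E = 16.8 Mpsi = 115.8 GPa.
E·α·ΔT = 71.20 MPa ⇒ ΔT = 71.20 / (115.8×10³ × 17.1×10⁻⁶) = 35.95 K.
T = 27.2 + 35.95 = 63.15 °C.

63.1 °C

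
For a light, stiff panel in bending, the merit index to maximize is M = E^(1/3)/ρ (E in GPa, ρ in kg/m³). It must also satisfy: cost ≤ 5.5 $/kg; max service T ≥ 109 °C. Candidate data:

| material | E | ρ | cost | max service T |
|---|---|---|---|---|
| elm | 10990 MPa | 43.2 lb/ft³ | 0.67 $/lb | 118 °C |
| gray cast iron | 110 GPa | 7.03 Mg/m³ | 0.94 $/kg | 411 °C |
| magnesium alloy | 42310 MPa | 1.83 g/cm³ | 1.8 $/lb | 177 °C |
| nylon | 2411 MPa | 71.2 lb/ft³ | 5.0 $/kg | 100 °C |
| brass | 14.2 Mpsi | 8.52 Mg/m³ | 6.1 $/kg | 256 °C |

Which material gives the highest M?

elm

Screen on constraints: cost ≤ 5.5 $/kg; max service T ≥ 109 °C. Survivors: elm, gray cast iron, magnesium alloy.
Convert each candidate to consistent units, then evaluate M:
  elm: E = 10.99 GPa, ρ = 692.0 kg/m³
  gray cast iron: E = 110.0 GPa, ρ = 7030 kg/m³
  magnesium alloy: E = 42.31 GPa, ρ = 1830 kg/m³
  elm: M = 3.21×10⁻³
  magnesium alloy: M = 1.90×10⁻³
  gray cast iron: M = 0.682×10⁻³
Highest index: elm.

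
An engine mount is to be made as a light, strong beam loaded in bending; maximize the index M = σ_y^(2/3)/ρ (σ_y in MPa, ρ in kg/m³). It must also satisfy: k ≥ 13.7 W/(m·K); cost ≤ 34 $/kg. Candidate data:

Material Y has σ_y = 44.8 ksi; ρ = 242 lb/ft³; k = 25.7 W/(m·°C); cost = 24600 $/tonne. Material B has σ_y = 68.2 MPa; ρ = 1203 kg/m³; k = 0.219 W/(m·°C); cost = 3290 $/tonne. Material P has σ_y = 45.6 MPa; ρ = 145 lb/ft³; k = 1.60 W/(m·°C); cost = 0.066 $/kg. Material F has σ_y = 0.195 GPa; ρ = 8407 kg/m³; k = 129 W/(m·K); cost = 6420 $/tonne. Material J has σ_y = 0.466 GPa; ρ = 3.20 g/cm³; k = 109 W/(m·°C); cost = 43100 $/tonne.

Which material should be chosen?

material Y

Screen on constraints: k ≥ 13.7 W/(m·K); cost ≤ 34 $/kg. Survivors: material Y, material F.
After converting to SI:
  material Y: σ_y = 308.9 MPa, ρ = 3876 kg/m³
  material F: σ_y = 195.0 MPa, ρ = 8407 kg/m³
  material Y: M = 11.8×10⁻³
  material F: M = 4.00×10⁻³
Highest index: material Y.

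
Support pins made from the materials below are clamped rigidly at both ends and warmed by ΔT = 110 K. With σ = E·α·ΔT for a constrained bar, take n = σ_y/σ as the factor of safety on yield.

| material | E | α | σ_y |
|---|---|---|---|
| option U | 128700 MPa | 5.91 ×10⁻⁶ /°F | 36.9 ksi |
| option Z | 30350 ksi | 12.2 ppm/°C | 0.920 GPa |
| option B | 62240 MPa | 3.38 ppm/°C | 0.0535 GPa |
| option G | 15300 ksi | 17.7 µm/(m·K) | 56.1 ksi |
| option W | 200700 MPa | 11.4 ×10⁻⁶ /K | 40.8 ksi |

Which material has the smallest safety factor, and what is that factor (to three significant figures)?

In consistent units (E in GPa, α in ×10⁻⁶/K, σ_y in MPa):
  option U: E = 128.7, α = 10.6, σ_y = 254.4 → σ = 151 MPa, n = 1.69
  option Z: E = 209.3, α = 12.2, σ_y = 920.0 → σ = 281 MPa, n = 3.28
  option B: E = 62.24, α = 3.38, σ_y = 53.50 → σ = 23.1 MPa, n = 2.31
  option G: E = 105.5, α = 17.7, σ_y = 386.8 → σ = 205 MPa, n = 1.88
  option W: E = 200.7, α = 11.4, σ_y = 281.3 → σ = 252 MPa, n = 1.12
The minimum is option W at n = 1.12.

option W, n = 1.12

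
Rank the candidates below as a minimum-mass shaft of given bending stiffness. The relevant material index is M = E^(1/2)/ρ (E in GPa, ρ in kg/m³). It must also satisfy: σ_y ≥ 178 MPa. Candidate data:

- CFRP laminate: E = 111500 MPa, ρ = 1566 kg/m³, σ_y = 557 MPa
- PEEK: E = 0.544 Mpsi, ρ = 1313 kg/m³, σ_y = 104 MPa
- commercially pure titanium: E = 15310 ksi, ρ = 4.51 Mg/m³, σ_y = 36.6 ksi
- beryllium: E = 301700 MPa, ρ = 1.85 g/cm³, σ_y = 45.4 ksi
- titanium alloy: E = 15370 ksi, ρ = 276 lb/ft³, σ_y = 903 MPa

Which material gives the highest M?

Screen on constraints: σ_y ≥ 178 MPa. Survivors: CFRP laminate, commercially pure titanium, beryllium, titanium alloy.
Convert each candidate to consistent units, then evaluate M:
  CFRP laminate: E = 111.5 GPa, ρ = 1566 kg/m³
  commercially pure titanium: E = 105.6 GPa, ρ = 4510 kg/m³
  beryllium: E = 301.7 GPa, ρ = 1850 kg/m³
  titanium alloy: E = 106.0 GPa, ρ = 4421 kg/m³
  beryllium: M = 9.39×10⁻³
  CFRP laminate: M = 6.74×10⁻³
  titanium alloy: M = 2.33×10⁻³
  commercially pure titanium: M = 2.28×10⁻³
The maximum is for beryllium.

beryllium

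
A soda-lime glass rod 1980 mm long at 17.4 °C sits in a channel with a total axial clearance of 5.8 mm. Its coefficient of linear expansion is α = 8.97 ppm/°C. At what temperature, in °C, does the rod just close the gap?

α·L₀·ΔT = 5.8 mm ⇒ ΔT = 5.8 / (8.97×10⁻⁶ × 1980.0) = 326.6 K.
T = 17.4 + 326.6 = 344.0 °C.

344 °C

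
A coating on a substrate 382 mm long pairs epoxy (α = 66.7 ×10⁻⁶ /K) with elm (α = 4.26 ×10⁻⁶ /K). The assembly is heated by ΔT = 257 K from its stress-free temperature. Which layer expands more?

epoxy

α(epoxy) = 66.7×10⁻⁶/K vs α(elm) = 4.26×10⁻⁶/K.
Higher α expands more for the same ΔT: epoxy.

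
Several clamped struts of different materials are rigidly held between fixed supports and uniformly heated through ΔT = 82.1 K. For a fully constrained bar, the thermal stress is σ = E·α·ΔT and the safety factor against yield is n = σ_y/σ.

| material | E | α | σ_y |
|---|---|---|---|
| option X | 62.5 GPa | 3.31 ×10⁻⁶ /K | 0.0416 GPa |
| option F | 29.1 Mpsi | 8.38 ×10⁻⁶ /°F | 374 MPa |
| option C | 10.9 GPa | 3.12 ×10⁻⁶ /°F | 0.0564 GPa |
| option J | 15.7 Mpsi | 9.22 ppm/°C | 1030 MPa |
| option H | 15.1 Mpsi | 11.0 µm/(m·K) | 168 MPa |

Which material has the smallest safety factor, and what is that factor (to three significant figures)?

In consistent units (E in GPa, α in ×10⁻⁶/K, σ_y in MPa):
  option X: E = 62.50, α = 3.31, σ_y = 41.60 → σ = 17.0 MPa, n = 2.45
  option F: E = 200.6, α = 15.1, σ_y = 374.0 → σ = 248 MPa, n = 1.51
  option C: E = 10.90, α = 5.62, σ_y = 56.40 → σ = 5.03 MPa, n = 11.2
  option J: E = 108.2, α = 9.22, σ_y = 1030 → σ = 81.9 MPa, n = 12.6
  option H: E = 104.1, α = 11.0, σ_y = 168.0 → σ = 94.0 MPa, n = 1.79
The minimum is option F at n = 1.51.

option F, n = 1.51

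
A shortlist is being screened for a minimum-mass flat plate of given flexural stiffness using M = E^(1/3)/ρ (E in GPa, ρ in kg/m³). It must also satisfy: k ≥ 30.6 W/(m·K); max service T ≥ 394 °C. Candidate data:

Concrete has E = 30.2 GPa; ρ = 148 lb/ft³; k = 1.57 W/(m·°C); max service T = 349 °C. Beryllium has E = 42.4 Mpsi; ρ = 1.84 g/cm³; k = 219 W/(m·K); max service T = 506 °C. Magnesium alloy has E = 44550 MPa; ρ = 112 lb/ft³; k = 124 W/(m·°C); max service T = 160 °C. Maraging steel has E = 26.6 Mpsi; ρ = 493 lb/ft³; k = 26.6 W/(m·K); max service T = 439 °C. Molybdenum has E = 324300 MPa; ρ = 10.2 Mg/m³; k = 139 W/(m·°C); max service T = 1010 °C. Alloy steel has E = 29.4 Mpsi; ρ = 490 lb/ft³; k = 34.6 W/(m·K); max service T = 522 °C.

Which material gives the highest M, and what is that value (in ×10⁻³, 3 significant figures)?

beryllium, M = 3.61×10⁻³

Screen on constraints: k ≥ 30.6 W/(m·K); max service T ≥ 394 °C. Survivors: beryllium, molybdenum, alloy steel.
Normalizing units and computing the index:
  beryllium: E = 292.3 GPa, ρ = 1840 kg/m³
  molybdenum: E = 324.3 GPa, ρ = 10200 kg/m³
  alloy steel: E = 202.7 GPa, ρ = 7849 kg/m³
  beryllium: M = 3.61×10⁻³
  alloy steel: M = 0.748×10⁻³
  molybdenum: M = 0.674×10⁻³
Beryllium ranks first.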